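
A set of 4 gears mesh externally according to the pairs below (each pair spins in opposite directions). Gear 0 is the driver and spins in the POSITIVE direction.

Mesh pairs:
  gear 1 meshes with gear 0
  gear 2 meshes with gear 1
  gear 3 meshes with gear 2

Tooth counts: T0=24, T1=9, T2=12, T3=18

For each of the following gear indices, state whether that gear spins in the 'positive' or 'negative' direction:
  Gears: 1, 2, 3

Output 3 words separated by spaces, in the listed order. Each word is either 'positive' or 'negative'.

Gear 0 (driver): positive (depth 0)
  gear 1: meshes with gear 0 -> depth 1 -> negative (opposite of gear 0)
  gear 2: meshes with gear 1 -> depth 2 -> positive (opposite of gear 1)
  gear 3: meshes with gear 2 -> depth 3 -> negative (opposite of gear 2)
Queried indices 1, 2, 3 -> negative, positive, negative

Answer: negative positive negative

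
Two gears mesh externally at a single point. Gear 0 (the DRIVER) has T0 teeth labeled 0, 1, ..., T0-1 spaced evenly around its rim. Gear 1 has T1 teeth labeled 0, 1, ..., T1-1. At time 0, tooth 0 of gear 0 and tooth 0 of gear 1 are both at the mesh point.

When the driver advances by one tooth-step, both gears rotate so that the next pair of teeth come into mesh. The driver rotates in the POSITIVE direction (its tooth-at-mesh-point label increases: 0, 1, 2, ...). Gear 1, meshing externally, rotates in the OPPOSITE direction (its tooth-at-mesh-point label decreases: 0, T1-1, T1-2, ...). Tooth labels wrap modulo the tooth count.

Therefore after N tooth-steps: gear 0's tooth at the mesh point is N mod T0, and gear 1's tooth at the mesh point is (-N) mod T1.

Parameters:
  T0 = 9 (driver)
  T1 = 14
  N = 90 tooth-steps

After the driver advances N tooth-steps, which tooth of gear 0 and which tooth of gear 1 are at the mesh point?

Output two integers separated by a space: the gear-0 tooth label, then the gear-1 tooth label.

Gear 0 (driver, T0=9): tooth at mesh = N mod T0
  90 = 10 * 9 + 0, so 90 mod 9 = 0
  gear 0 tooth = 0
Gear 1 (driven, T1=14): tooth at mesh = (-N) mod T1
  90 = 6 * 14 + 6, so 90 mod 14 = 6
  (-90) mod 14 = (-6) mod 14 = 14 - 6 = 8
Mesh after 90 steps: gear-0 tooth 0 meets gear-1 tooth 8

Answer: 0 8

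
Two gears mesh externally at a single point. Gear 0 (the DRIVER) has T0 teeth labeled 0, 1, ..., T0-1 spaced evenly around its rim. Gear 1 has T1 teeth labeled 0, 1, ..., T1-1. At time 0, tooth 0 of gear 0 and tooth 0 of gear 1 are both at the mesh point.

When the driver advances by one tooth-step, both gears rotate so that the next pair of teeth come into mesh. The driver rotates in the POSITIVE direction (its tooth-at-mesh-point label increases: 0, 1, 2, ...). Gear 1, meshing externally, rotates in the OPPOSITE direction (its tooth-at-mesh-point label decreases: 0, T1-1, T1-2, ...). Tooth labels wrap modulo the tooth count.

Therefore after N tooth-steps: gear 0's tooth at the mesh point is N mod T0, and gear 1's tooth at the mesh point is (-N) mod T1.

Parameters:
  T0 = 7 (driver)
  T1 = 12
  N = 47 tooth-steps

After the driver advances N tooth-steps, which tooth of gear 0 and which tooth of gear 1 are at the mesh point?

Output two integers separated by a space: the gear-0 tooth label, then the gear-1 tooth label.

Gear 0 (driver, T0=7): tooth at mesh = N mod T0
  47 = 6 * 7 + 5, so 47 mod 7 = 5
  gear 0 tooth = 5
Gear 1 (driven, T1=12): tooth at mesh = (-N) mod T1
  47 = 3 * 12 + 11, so 47 mod 12 = 11
  (-47) mod 12 = (-11) mod 12 = 12 - 11 = 1
Mesh after 47 steps: gear-0 tooth 5 meets gear-1 tooth 1

Answer: 5 1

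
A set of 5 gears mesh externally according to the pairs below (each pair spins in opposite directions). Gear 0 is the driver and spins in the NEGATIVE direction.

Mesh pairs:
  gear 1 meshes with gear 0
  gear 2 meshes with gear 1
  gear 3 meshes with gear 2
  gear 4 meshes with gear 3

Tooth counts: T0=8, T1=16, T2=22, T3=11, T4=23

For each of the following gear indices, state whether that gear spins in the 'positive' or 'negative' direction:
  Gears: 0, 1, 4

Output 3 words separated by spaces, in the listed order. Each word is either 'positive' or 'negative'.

Gear 0 (driver): negative (depth 0)
  gear 1: meshes with gear 0 -> depth 1 -> positive (opposite of gear 0)
  gear 2: meshes with gear 1 -> depth 2 -> negative (opposite of gear 1)
  gear 3: meshes with gear 2 -> depth 3 -> positive (opposite of gear 2)
  gear 4: meshes with gear 3 -> depth 4 -> negative (opposite of gear 3)
Queried indices 0, 1, 4 -> negative, positive, negative

Answer: negative positive negative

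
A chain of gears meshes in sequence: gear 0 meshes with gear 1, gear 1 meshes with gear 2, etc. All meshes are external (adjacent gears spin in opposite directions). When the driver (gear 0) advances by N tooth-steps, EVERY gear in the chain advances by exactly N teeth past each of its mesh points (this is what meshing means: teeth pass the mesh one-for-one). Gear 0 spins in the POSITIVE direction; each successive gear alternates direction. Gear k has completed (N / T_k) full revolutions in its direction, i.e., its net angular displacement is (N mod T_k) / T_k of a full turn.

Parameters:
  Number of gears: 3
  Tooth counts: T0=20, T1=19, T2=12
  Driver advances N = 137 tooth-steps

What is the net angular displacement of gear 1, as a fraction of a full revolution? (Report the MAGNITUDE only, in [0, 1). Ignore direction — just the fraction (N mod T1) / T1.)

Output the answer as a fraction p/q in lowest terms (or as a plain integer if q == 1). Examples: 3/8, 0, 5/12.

Answer: 4/19

Derivation:
Chain of 3 gears, tooth counts: [20, 19, 12]
  gear 0: T0=20, direction=positive, advance = 137 mod 20 = 17 teeth = 17/20 turn
  gear 1: T1=19, direction=negative, advance = 137 mod 19 = 4 teeth = 4/19 turn
  gear 2: T2=12, direction=positive, advance = 137 mod 12 = 5 teeth = 5/12 turn
Gear 1: 137 mod 19 = 4
Fraction = 4 / 19 = 4/19 (gcd(4,19)=1) = 4/19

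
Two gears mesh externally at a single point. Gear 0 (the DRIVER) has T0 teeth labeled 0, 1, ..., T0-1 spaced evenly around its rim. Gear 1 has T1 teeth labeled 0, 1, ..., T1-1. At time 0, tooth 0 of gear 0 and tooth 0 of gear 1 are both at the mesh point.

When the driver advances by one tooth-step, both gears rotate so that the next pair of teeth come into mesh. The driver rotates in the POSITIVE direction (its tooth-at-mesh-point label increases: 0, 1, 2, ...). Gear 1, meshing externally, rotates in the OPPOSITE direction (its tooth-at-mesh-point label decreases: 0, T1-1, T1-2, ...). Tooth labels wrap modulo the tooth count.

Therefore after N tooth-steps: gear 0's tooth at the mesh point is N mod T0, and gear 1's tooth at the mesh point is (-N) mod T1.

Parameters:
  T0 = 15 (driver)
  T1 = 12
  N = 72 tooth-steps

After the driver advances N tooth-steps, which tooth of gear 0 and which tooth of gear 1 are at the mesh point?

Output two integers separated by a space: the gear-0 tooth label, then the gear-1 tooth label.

Answer: 12 0

Derivation:
Gear 0 (driver, T0=15): tooth at mesh = N mod T0
  72 = 4 * 15 + 12, so 72 mod 15 = 12
  gear 0 tooth = 12
Gear 1 (driven, T1=12): tooth at mesh = (-N) mod T1
  72 = 6 * 12 + 0, so 72 mod 12 = 0
  (-72) mod 12 = 0
Mesh after 72 steps: gear-0 tooth 12 meets gear-1 tooth 0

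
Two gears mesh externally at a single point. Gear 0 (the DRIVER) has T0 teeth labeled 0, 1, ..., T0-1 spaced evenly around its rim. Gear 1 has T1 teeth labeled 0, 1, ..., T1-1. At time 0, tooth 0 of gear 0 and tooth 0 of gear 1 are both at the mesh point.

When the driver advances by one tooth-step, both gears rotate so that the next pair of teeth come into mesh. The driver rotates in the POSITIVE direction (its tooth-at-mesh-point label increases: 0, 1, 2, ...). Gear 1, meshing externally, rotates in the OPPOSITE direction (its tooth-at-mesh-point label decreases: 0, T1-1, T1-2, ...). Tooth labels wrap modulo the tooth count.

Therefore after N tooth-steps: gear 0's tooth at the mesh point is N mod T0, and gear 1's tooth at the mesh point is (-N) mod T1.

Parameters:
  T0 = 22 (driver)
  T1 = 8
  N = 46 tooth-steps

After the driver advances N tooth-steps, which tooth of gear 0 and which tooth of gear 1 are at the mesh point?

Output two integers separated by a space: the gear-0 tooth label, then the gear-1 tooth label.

Gear 0 (driver, T0=22): tooth at mesh = N mod T0
  46 = 2 * 22 + 2, so 46 mod 22 = 2
  gear 0 tooth = 2
Gear 1 (driven, T1=8): tooth at mesh = (-N) mod T1
  46 = 5 * 8 + 6, so 46 mod 8 = 6
  (-46) mod 8 = (-6) mod 8 = 8 - 6 = 2
Mesh after 46 steps: gear-0 tooth 2 meets gear-1 tooth 2

Answer: 2 2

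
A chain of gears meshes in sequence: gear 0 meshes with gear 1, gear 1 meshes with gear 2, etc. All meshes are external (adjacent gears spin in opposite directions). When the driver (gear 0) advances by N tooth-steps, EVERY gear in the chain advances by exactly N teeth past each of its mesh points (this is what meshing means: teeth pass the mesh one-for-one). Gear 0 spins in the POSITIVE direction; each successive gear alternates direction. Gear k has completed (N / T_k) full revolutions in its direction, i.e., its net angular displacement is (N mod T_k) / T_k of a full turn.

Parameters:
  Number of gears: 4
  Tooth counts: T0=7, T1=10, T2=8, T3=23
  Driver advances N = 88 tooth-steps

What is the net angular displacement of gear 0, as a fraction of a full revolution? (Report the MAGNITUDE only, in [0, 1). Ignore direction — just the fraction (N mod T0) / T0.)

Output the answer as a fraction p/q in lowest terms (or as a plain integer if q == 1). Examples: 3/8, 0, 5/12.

Chain of 4 gears, tooth counts: [7, 10, 8, 23]
  gear 0: T0=7, direction=positive, advance = 88 mod 7 = 4 teeth = 4/7 turn
  gear 1: T1=10, direction=negative, advance = 88 mod 10 = 8 teeth = 8/10 turn
  gear 2: T2=8, direction=positive, advance = 88 mod 8 = 0 teeth = 0/8 turn
  gear 3: T3=23, direction=negative, advance = 88 mod 23 = 19 teeth = 19/23 turn
Gear 0: 88 mod 7 = 4
Fraction = 4 / 7 = 4/7 (gcd(4,7)=1) = 4/7

Answer: 4/7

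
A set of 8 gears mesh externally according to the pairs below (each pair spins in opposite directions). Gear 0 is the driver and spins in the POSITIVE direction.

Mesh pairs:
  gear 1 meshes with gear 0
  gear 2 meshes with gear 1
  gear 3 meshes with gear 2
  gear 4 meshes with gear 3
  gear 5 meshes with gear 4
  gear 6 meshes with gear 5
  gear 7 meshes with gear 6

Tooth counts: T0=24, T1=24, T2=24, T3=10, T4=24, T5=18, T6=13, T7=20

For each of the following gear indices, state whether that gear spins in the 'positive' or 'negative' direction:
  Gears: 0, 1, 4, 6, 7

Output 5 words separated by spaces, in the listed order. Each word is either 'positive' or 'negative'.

Gear 0 (driver): positive (depth 0)
  gear 1: meshes with gear 0 -> depth 1 -> negative (opposite of gear 0)
  gear 2: meshes with gear 1 -> depth 2 -> positive (opposite of gear 1)
  gear 3: meshes with gear 2 -> depth 3 -> negative (opposite of gear 2)
  gear 4: meshes with gear 3 -> depth 4 -> positive (opposite of gear 3)
  gear 5: meshes with gear 4 -> depth 5 -> negative (opposite of gear 4)
  gear 6: meshes with gear 5 -> depth 6 -> positive (opposite of gear 5)
  gear 7: meshes with gear 6 -> depth 7 -> negative (opposite of gear 6)
Queried indices 0, 1, 4, 6, 7 -> positive, negative, positive, positive, negative

Answer: positive negative positive positive negative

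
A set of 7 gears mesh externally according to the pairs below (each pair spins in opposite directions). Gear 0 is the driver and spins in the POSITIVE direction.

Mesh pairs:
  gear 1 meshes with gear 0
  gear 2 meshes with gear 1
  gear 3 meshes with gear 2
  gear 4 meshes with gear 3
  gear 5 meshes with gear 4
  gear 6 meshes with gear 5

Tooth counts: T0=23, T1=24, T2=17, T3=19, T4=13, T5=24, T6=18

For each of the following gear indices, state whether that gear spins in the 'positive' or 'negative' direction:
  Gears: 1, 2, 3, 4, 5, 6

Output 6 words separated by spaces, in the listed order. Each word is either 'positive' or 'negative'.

Answer: negative positive negative positive negative positive

Derivation:
Gear 0 (driver): positive (depth 0)
  gear 1: meshes with gear 0 -> depth 1 -> negative (opposite of gear 0)
  gear 2: meshes with gear 1 -> depth 2 -> positive (opposite of gear 1)
  gear 3: meshes with gear 2 -> depth 3 -> negative (opposite of gear 2)
  gear 4: meshes with gear 3 -> depth 4 -> positive (opposite of gear 3)
  gear 5: meshes with gear 4 -> depth 5 -> negative (opposite of gear 4)
  gear 6: meshes with gear 5 -> depth 6 -> positive (opposite of gear 5)
Queried indices 1, 2, 3, 4, 5, 6 -> negative, positive, negative, positive, negative, positive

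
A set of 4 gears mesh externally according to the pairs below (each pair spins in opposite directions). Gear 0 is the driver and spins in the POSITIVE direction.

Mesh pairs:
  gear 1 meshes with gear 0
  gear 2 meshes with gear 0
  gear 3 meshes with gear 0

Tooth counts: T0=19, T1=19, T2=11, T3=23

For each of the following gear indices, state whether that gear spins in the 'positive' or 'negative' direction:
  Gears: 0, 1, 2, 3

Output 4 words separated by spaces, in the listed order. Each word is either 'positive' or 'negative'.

Gear 0 (driver): positive (depth 0)
  gear 1: meshes with gear 0 -> depth 1 -> negative (opposite of gear 0)
  gear 2: meshes with gear 0 -> depth 1 -> negative (opposite of gear 0)
  gear 3: meshes with gear 0 -> depth 1 -> negative (opposite of gear 0)
Queried indices 0, 1, 2, 3 -> positive, negative, negative, negative

Answer: positive negative negative negative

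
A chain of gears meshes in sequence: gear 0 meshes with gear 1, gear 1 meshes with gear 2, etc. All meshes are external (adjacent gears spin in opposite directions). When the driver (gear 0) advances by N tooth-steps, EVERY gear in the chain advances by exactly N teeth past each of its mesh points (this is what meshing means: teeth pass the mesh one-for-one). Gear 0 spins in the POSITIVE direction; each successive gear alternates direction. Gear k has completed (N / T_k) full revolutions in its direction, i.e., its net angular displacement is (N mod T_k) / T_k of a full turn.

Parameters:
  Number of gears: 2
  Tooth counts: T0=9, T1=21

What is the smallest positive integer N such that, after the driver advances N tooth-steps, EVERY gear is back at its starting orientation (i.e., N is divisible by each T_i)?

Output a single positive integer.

Answer: 63

Derivation:
Gear k returns to start when N is a multiple of T_k.
All gears at start simultaneously when N is a common multiple of [9, 21]; the smallest such N is lcm(9, 21).
Start: lcm = T0 = 9
Fold in T1=21: gcd(9, 21) = 3; lcm(9, 21) = 9 * 21 / 3 = 189 / 3 = 63
Full cycle length = 63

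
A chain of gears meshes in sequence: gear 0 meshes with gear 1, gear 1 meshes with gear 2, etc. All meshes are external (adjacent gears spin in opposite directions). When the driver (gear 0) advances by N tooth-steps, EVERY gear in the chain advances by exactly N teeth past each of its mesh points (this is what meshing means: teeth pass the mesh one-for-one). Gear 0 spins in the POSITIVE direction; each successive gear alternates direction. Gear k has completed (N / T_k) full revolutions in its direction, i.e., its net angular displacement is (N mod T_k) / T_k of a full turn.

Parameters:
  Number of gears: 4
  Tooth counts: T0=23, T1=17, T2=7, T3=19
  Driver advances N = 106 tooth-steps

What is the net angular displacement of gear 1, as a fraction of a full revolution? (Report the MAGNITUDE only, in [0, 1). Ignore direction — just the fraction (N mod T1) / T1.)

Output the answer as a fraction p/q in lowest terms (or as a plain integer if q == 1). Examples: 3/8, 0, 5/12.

Answer: 4/17

Derivation:
Chain of 4 gears, tooth counts: [23, 17, 7, 19]
  gear 0: T0=23, direction=positive, advance = 106 mod 23 = 14 teeth = 14/23 turn
  gear 1: T1=17, direction=negative, advance = 106 mod 17 = 4 teeth = 4/17 turn
  gear 2: T2=7, direction=positive, advance = 106 mod 7 = 1 teeth = 1/7 turn
  gear 3: T3=19, direction=negative, advance = 106 mod 19 = 11 teeth = 11/19 turn
Gear 1: 106 mod 17 = 4
Fraction = 4 / 17 = 4/17 (gcd(4,17)=1) = 4/17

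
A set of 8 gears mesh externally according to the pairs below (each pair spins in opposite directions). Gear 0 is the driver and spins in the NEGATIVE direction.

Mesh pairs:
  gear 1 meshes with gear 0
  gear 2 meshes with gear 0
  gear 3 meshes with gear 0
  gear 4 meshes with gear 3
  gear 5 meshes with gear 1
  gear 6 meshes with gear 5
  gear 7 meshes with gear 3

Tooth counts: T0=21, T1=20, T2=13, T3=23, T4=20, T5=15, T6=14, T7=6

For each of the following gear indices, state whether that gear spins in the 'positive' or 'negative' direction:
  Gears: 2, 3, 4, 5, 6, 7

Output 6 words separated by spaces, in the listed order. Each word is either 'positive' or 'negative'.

Answer: positive positive negative negative positive negative

Derivation:
Gear 0 (driver): negative (depth 0)
  gear 1: meshes with gear 0 -> depth 1 -> positive (opposite of gear 0)
  gear 2: meshes with gear 0 -> depth 1 -> positive (opposite of gear 0)
  gear 3: meshes with gear 0 -> depth 1 -> positive (opposite of gear 0)
  gear 4: meshes with gear 3 -> depth 2 -> negative (opposite of gear 3)
  gear 5: meshes with gear 1 -> depth 2 -> negative (opposite of gear 1)
  gear 6: meshes with gear 5 -> depth 3 -> positive (opposite of gear 5)
  gear 7: meshes with gear 3 -> depth 2 -> negative (opposite of gear 3)
Queried indices 2, 3, 4, 5, 6, 7 -> positive, positive, negative, negative, positive, negative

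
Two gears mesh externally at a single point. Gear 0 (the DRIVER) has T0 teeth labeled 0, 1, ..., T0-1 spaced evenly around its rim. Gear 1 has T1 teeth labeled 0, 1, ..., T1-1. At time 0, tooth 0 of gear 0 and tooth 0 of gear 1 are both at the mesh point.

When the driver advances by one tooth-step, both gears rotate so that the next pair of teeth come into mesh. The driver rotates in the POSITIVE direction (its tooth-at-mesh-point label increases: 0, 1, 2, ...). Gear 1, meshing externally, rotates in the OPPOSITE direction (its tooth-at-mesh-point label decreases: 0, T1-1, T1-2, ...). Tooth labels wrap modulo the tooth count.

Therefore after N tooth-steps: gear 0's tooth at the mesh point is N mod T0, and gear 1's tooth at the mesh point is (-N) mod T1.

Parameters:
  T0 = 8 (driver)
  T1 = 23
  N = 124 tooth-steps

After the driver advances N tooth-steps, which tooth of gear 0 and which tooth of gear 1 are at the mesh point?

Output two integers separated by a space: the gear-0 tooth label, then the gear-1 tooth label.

Gear 0 (driver, T0=8): tooth at mesh = N mod T0
  124 = 15 * 8 + 4, so 124 mod 8 = 4
  gear 0 tooth = 4
Gear 1 (driven, T1=23): tooth at mesh = (-N) mod T1
  124 = 5 * 23 + 9, so 124 mod 23 = 9
  (-124) mod 23 = (-9) mod 23 = 23 - 9 = 14
Mesh after 124 steps: gear-0 tooth 4 meets gear-1 tooth 14

Answer: 4 14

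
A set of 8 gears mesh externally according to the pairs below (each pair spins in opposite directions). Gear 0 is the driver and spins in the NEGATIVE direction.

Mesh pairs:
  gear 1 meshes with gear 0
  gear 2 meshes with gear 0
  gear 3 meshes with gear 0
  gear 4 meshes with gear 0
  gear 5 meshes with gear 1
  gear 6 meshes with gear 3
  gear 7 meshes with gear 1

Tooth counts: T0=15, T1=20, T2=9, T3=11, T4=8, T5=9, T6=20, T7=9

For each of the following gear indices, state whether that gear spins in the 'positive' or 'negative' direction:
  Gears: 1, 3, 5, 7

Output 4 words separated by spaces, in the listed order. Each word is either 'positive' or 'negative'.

Gear 0 (driver): negative (depth 0)
  gear 1: meshes with gear 0 -> depth 1 -> positive (opposite of gear 0)
  gear 2: meshes with gear 0 -> depth 1 -> positive (opposite of gear 0)
  gear 3: meshes with gear 0 -> depth 1 -> positive (opposite of gear 0)
  gear 4: meshes with gear 0 -> depth 1 -> positive (opposite of gear 0)
  gear 5: meshes with gear 1 -> depth 2 -> negative (opposite of gear 1)
  gear 6: meshes with gear 3 -> depth 2 -> negative (opposite of gear 3)
  gear 7: meshes with gear 1 -> depth 2 -> negative (opposite of gear 1)
Queried indices 1, 3, 5, 7 -> positive, positive, negative, negative

Answer: positive positive negative negative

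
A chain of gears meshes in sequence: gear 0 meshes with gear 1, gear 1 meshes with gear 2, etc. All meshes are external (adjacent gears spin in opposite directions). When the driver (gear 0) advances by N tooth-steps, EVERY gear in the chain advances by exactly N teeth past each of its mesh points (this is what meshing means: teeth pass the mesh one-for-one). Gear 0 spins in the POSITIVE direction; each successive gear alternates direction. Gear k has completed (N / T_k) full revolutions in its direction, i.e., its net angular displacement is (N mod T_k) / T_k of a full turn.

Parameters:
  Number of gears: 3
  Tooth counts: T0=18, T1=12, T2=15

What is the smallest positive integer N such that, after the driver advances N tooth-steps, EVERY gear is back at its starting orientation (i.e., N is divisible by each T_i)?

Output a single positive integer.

Answer: 180

Derivation:
Gear k returns to start when N is a multiple of T_k.
All gears at start simultaneously when N is a common multiple of [18, 12, 15]; the smallest such N is lcm(18, 12, 15).
Start: lcm = T0 = 18
Fold in T1=12: gcd(18, 12) = 6; lcm(18, 12) = 18 * 12 / 6 = 216 / 6 = 36
Fold in T2=15: gcd(36, 15) = 3; lcm(36, 15) = 36 * 15 / 3 = 540 / 3 = 180
Full cycle length = 180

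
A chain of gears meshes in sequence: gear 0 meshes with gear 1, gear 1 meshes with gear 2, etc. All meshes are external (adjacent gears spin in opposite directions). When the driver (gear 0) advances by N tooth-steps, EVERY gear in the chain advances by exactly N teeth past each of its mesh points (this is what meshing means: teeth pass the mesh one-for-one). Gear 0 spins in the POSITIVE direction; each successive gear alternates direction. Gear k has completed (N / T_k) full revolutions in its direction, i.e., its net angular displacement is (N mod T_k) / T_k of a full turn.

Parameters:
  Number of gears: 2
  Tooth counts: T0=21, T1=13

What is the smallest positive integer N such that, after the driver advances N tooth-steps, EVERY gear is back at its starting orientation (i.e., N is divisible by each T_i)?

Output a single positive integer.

Answer: 273

Derivation:
Gear k returns to start when N is a multiple of T_k.
All gears at start simultaneously when N is a common multiple of [21, 13]; the smallest such N is lcm(21, 13).
Start: lcm = T0 = 21
Fold in T1=13: gcd(21, 13) = 1; lcm(21, 13) = 21 * 13 / 1 = 273 / 1 = 273
Full cycle length = 273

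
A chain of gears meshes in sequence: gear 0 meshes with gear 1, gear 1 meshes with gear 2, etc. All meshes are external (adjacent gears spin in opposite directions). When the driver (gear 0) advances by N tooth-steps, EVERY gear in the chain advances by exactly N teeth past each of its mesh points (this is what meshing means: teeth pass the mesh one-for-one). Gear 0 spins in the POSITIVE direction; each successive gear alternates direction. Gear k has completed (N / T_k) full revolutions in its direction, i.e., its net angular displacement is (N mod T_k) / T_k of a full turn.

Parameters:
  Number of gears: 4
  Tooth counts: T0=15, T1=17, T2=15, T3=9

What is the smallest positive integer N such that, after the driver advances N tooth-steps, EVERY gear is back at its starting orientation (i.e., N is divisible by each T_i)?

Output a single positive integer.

Gear k returns to start when N is a multiple of T_k.
All gears at start simultaneously when N is a common multiple of [15, 17, 15, 9]; the smallest such N is lcm(15, 17, 15, 9).
Start: lcm = T0 = 15
Fold in T1=17: gcd(15, 17) = 1; lcm(15, 17) = 15 * 17 / 1 = 255 / 1 = 255
Fold in T2=15: gcd(255, 15) = 15; lcm(255, 15) = 255 * 15 / 15 = 3825 / 15 = 255
Fold in T3=9: gcd(255, 9) = 3; lcm(255, 9) = 255 * 9 / 3 = 2295 / 3 = 765
Full cycle length = 765

Answer: 765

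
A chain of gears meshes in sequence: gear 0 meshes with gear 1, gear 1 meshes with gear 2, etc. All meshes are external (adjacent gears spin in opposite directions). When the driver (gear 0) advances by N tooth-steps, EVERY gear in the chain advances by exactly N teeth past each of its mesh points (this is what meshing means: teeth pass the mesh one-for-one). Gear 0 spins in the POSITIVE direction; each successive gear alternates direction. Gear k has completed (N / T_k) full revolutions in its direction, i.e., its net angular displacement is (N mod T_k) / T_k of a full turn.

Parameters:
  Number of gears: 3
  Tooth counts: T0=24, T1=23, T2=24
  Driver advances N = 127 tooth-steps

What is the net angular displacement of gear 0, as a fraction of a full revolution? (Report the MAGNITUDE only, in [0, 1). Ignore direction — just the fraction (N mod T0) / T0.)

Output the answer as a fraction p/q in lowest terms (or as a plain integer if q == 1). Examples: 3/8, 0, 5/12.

Answer: 7/24

Derivation:
Chain of 3 gears, tooth counts: [24, 23, 24]
  gear 0: T0=24, direction=positive, advance = 127 mod 24 = 7 teeth = 7/24 turn
  gear 1: T1=23, direction=negative, advance = 127 mod 23 = 12 teeth = 12/23 turn
  gear 2: T2=24, direction=positive, advance = 127 mod 24 = 7 teeth = 7/24 turn
Gear 0: 127 mod 24 = 7
Fraction = 7 / 24 = 7/24 (gcd(7,24)=1) = 7/24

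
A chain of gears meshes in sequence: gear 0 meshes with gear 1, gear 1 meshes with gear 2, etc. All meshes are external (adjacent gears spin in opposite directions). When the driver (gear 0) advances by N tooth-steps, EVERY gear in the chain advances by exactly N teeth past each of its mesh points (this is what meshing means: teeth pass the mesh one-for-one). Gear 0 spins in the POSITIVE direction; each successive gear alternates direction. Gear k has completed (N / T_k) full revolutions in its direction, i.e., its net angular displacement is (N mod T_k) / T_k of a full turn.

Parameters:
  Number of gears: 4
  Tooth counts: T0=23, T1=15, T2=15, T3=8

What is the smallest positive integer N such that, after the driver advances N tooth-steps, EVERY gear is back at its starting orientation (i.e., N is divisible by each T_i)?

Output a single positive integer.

Gear k returns to start when N is a multiple of T_k.
All gears at start simultaneously when N is a common multiple of [23, 15, 15, 8]; the smallest such N is lcm(23, 15, 15, 8).
Start: lcm = T0 = 23
Fold in T1=15: gcd(23, 15) = 1; lcm(23, 15) = 23 * 15 / 1 = 345 / 1 = 345
Fold in T2=15: gcd(345, 15) = 15; lcm(345, 15) = 345 * 15 / 15 = 5175 / 15 = 345
Fold in T3=8: gcd(345, 8) = 1; lcm(345, 8) = 345 * 8 / 1 = 2760 / 1 = 2760
Full cycle length = 2760

Answer: 2760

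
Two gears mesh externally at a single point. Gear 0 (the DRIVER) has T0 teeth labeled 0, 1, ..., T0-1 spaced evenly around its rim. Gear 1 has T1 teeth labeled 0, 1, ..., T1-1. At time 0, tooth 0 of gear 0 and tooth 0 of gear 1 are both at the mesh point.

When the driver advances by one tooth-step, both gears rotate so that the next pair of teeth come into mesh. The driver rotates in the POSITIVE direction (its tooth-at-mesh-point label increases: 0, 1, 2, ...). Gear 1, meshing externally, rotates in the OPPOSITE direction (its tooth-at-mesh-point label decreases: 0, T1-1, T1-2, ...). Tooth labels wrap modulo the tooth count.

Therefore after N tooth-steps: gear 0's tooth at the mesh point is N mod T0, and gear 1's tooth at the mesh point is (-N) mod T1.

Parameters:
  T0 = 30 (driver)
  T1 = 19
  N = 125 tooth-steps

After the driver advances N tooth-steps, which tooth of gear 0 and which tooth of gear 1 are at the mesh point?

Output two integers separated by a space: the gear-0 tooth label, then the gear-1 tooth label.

Gear 0 (driver, T0=30): tooth at mesh = N mod T0
  125 = 4 * 30 + 5, so 125 mod 30 = 5
  gear 0 tooth = 5
Gear 1 (driven, T1=19): tooth at mesh = (-N) mod T1
  125 = 6 * 19 + 11, so 125 mod 19 = 11
  (-125) mod 19 = (-11) mod 19 = 19 - 11 = 8
Mesh after 125 steps: gear-0 tooth 5 meets gear-1 tooth 8

Answer: 5 8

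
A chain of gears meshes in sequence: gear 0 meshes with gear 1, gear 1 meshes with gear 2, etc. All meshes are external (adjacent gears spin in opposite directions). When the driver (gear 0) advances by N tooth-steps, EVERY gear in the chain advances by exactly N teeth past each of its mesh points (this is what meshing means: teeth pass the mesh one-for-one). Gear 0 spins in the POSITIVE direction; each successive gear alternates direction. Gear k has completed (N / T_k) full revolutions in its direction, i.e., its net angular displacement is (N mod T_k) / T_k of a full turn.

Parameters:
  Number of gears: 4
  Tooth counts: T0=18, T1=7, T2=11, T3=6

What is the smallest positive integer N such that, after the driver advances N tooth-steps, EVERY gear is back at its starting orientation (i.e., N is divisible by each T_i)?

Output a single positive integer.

Gear k returns to start when N is a multiple of T_k.
All gears at start simultaneously when N is a common multiple of [18, 7, 11, 6]; the smallest such N is lcm(18, 7, 11, 6).
Start: lcm = T0 = 18
Fold in T1=7: gcd(18, 7) = 1; lcm(18, 7) = 18 * 7 / 1 = 126 / 1 = 126
Fold in T2=11: gcd(126, 11) = 1; lcm(126, 11) = 126 * 11 / 1 = 1386 / 1 = 1386
Fold in T3=6: gcd(1386, 6) = 6; lcm(1386, 6) = 1386 * 6 / 6 = 8316 / 6 = 1386
Full cycle length = 1386

Answer: 1386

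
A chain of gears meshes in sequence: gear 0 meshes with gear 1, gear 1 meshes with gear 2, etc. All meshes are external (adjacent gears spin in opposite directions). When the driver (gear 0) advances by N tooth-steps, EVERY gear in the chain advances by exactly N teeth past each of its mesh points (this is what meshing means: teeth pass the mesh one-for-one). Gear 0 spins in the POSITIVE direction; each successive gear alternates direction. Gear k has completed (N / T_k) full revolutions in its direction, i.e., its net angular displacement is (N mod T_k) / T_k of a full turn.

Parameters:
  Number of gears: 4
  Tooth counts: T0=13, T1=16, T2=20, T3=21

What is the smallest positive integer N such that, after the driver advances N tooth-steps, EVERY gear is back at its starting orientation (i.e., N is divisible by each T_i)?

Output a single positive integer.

Gear k returns to start when N is a multiple of T_k.
All gears at start simultaneously when N is a common multiple of [13, 16, 20, 21]; the smallest such N is lcm(13, 16, 20, 21).
Start: lcm = T0 = 13
Fold in T1=16: gcd(13, 16) = 1; lcm(13, 16) = 13 * 16 / 1 = 208 / 1 = 208
Fold in T2=20: gcd(208, 20) = 4; lcm(208, 20) = 208 * 20 / 4 = 4160 / 4 = 1040
Fold in T3=21: gcd(1040, 21) = 1; lcm(1040, 21) = 1040 * 21 / 1 = 21840 / 1 = 21840
Full cycle length = 21840

Answer: 21840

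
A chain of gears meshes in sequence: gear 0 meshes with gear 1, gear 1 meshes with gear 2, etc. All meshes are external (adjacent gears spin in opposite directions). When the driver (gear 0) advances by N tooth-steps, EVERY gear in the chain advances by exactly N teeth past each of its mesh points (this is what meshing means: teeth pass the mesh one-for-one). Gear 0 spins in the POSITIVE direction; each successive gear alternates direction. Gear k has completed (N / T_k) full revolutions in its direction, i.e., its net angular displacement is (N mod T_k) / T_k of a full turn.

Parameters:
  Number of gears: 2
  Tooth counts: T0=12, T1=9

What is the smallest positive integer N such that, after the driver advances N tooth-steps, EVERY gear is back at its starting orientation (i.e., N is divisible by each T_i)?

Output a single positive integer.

Gear k returns to start when N is a multiple of T_k.
All gears at start simultaneously when N is a common multiple of [12, 9]; the smallest such N is lcm(12, 9).
Start: lcm = T0 = 12
Fold in T1=9: gcd(12, 9) = 3; lcm(12, 9) = 12 * 9 / 3 = 108 / 3 = 36
Full cycle length = 36

Answer: 36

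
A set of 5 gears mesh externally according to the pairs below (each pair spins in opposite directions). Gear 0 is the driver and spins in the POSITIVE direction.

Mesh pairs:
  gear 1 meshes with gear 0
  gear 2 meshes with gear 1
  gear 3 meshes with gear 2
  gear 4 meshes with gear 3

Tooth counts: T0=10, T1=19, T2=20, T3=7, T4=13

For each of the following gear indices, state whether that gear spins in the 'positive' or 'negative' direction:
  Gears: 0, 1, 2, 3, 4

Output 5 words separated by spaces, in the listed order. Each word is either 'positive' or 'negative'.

Answer: positive negative positive negative positive

Derivation:
Gear 0 (driver): positive (depth 0)
  gear 1: meshes with gear 0 -> depth 1 -> negative (opposite of gear 0)
  gear 2: meshes with gear 1 -> depth 2 -> positive (opposite of gear 1)
  gear 3: meshes with gear 2 -> depth 3 -> negative (opposite of gear 2)
  gear 4: meshes with gear 3 -> depth 4 -> positive (opposite of gear 3)
Queried indices 0, 1, 2, 3, 4 -> positive, negative, positive, negative, positive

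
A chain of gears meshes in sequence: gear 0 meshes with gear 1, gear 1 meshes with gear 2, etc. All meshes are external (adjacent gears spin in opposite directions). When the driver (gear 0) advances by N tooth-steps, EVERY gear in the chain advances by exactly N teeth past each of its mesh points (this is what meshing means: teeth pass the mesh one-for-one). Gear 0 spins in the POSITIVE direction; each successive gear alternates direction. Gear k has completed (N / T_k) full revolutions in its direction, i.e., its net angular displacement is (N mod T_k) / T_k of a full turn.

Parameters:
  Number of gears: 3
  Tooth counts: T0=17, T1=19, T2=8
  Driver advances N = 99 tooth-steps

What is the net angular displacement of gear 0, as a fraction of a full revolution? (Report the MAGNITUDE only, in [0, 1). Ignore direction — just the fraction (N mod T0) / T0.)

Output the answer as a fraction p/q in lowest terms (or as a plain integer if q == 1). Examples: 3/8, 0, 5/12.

Answer: 14/17

Derivation:
Chain of 3 gears, tooth counts: [17, 19, 8]
  gear 0: T0=17, direction=positive, advance = 99 mod 17 = 14 teeth = 14/17 turn
  gear 1: T1=19, direction=negative, advance = 99 mod 19 = 4 teeth = 4/19 turn
  gear 2: T2=8, direction=positive, advance = 99 mod 8 = 3 teeth = 3/8 turn
Gear 0: 99 mod 17 = 14
Fraction = 14 / 17 = 14/17 (gcd(14,17)=1) = 14/17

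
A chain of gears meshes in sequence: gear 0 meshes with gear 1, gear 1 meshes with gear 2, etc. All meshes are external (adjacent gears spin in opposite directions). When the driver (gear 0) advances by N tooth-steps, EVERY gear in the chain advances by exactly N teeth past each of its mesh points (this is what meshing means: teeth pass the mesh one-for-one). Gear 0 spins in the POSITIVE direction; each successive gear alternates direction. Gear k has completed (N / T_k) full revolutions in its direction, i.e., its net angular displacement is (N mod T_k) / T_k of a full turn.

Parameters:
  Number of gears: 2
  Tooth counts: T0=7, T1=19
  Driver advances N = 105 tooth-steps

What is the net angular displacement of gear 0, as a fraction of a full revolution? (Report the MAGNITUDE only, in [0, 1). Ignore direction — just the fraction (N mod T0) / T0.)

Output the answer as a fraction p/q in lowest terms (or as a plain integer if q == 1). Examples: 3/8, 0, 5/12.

Chain of 2 gears, tooth counts: [7, 19]
  gear 0: T0=7, direction=positive, advance = 105 mod 7 = 0 teeth = 0/7 turn
  gear 1: T1=19, direction=negative, advance = 105 mod 19 = 10 teeth = 10/19 turn
Gear 0: 105 mod 7 = 0
Fraction = 0 / 7 = 0/1 (gcd(0,7)=7) = 0

Answer: 0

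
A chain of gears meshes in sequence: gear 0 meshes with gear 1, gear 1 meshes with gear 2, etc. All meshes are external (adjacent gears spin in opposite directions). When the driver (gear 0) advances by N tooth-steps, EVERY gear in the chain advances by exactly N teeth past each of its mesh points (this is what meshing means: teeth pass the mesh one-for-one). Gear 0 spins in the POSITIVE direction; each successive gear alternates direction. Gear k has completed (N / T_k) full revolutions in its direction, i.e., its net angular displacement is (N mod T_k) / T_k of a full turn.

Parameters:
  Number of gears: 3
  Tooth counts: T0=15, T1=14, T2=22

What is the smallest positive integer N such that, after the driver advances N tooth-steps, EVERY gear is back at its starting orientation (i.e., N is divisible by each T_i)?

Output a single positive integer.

Gear k returns to start when N is a multiple of T_k.
All gears at start simultaneously when N is a common multiple of [15, 14, 22]; the smallest such N is lcm(15, 14, 22).
Start: lcm = T0 = 15
Fold in T1=14: gcd(15, 14) = 1; lcm(15, 14) = 15 * 14 / 1 = 210 / 1 = 210
Fold in T2=22: gcd(210, 22) = 2; lcm(210, 22) = 210 * 22 / 2 = 4620 / 2 = 2310
Full cycle length = 2310

Answer: 2310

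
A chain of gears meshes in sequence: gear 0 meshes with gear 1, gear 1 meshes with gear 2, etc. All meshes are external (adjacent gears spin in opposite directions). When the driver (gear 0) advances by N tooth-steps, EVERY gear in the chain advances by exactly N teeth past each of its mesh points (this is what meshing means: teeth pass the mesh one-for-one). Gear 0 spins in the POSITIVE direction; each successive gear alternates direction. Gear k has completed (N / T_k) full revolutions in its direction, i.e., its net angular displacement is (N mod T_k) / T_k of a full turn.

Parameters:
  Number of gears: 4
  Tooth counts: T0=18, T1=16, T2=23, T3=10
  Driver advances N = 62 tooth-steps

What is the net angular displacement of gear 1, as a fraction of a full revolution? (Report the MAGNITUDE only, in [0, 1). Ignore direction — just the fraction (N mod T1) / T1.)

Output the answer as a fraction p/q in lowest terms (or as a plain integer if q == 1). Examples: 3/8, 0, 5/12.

Answer: 7/8

Derivation:
Chain of 4 gears, tooth counts: [18, 16, 23, 10]
  gear 0: T0=18, direction=positive, advance = 62 mod 18 = 8 teeth = 8/18 turn
  gear 1: T1=16, direction=negative, advance = 62 mod 16 = 14 teeth = 14/16 turn
  gear 2: T2=23, direction=positive, advance = 62 mod 23 = 16 teeth = 16/23 turn
  gear 3: T3=10, direction=negative, advance = 62 mod 10 = 2 teeth = 2/10 turn
Gear 1: 62 mod 16 = 14
Fraction = 14 / 16 = 7/8 (gcd(14,16)=2) = 7/8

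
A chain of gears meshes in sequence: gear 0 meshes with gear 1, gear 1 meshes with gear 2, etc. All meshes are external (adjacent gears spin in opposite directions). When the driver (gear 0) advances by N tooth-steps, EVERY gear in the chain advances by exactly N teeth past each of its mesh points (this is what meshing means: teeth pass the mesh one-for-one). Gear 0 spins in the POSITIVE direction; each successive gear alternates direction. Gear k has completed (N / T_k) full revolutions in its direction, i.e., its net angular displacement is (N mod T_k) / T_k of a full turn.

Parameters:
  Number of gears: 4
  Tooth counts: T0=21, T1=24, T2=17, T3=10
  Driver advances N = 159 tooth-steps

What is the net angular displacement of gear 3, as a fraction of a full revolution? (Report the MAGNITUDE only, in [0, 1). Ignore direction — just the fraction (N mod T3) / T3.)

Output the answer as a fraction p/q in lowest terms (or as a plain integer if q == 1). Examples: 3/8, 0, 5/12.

Chain of 4 gears, tooth counts: [21, 24, 17, 10]
  gear 0: T0=21, direction=positive, advance = 159 mod 21 = 12 teeth = 12/21 turn
  gear 1: T1=24, direction=negative, advance = 159 mod 24 = 15 teeth = 15/24 turn
  gear 2: T2=17, direction=positive, advance = 159 mod 17 = 6 teeth = 6/17 turn
  gear 3: T3=10, direction=negative, advance = 159 mod 10 = 9 teeth = 9/10 turn
Gear 3: 159 mod 10 = 9
Fraction = 9 / 10 = 9/10 (gcd(9,10)=1) = 9/10

Answer: 9/10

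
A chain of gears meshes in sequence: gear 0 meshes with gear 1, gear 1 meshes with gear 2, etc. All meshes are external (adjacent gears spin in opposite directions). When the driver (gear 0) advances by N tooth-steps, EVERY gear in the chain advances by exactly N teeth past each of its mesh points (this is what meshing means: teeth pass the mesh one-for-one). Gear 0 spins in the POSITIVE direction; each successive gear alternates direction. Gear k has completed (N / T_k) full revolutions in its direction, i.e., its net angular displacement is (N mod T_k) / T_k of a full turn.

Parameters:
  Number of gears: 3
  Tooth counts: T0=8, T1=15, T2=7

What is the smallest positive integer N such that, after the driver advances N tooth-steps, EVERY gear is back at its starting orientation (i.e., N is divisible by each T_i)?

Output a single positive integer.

Gear k returns to start when N is a multiple of T_k.
All gears at start simultaneously when N is a common multiple of [8, 15, 7]; the smallest such N is lcm(8, 15, 7).
Start: lcm = T0 = 8
Fold in T1=15: gcd(8, 15) = 1; lcm(8, 15) = 8 * 15 / 1 = 120 / 1 = 120
Fold in T2=7: gcd(120, 7) = 1; lcm(120, 7) = 120 * 7 / 1 = 840 / 1 = 840
Full cycle length = 840

Answer: 840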